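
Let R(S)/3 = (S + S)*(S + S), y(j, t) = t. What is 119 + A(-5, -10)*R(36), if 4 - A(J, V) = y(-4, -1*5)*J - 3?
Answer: -279817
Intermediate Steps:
R(S) = 12*S² (R(S) = 3*((S + S)*(S + S)) = 3*((2*S)*(2*S)) = 3*(4*S²) = 12*S²)
A(J, V) = 7 + 5*J (A(J, V) = 4 - ((-1*5)*J - 3) = 4 - (-5*J - 3) = 4 - (-3 - 5*J) = 4 + (3 + 5*J) = 7 + 5*J)
119 + A(-5, -10)*R(36) = 119 + (7 + 5*(-5))*(12*36²) = 119 + (7 - 25)*(12*1296) = 119 - 18*15552 = 119 - 279936 = -279817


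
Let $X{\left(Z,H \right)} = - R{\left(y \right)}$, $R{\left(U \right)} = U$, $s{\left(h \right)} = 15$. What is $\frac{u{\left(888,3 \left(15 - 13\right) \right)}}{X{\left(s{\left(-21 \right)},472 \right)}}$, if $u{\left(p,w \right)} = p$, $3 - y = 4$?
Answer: $888$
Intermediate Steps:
$y = -1$ ($y = 3 - 4 = -1$)
$X{\left(Z,H \right)} = 1$ ($X{\left(Z,H \right)} = \left(-1\right) \left(-1\right) = 1$)
$\frac{u{\left(888,3 \left(15 - 13\right) \right)}}{X{\left(s{\left(-21 \right)},472 \right)}} = \frac{888}{1} = 888 \cdot 1 = 888$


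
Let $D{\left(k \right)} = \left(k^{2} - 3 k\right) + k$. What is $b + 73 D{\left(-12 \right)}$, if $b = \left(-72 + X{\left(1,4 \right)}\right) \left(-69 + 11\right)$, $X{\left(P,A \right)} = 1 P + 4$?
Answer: $16150$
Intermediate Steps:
$X{\left(P,A \right)} = 4 + P$ ($X{\left(P,A \right)} = P + 4 = 4 + P$)
$D{\left(k \right)} = k^{2} - 2 k$
$b = 3886$ ($b = \left(-72 + \left(4 + 1\right)\right) \left(-69 + 11\right) = \left(-72 + 5\right) \left(-58\right) = \left(-67\right) \left(-58\right) = 3886$)
$b + 73 D{\left(-12 \right)} = 3886 + 73 \left(- 12 \left(-2 - 12\right)\right) = 3886 + 73 \left(\left(-12\right) \left(-14\right)\right) = 3886 + 73 \cdot 168 = 3886 + 12264 = 16150$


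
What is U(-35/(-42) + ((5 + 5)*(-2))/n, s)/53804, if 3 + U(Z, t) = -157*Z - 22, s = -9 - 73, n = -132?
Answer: -11855/3551064 ≈ -0.0033384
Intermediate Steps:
s = -82
U(Z, t) = -25 - 157*Z (U(Z, t) = -3 + (-157*Z - 22) = -3 + (-22 - 157*Z) = -25 - 157*Z)
U(-35/(-42) + ((5 + 5)*(-2))/n, s)/53804 = (-25 - 157*(-35/(-42) + ((5 + 5)*(-2))/(-132)))/53804 = (-25 - 157*(-35*(-1/42) + (10*(-2))*(-1/132)))*(1/53804) = (-25 - 157*(⅚ - 20*(-1/132)))*(1/53804) = (-25 - 157*(⅚ + 5/33))*(1/53804) = (-25 - 157*65/66)*(1/53804) = (-25 - 10205/66)*(1/53804) = -11855/66*1/53804 = -11855/3551064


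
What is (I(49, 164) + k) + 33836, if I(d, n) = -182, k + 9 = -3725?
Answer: 29920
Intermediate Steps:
k = -3734 (k = -9 - 3725 = -3734)
(I(49, 164) + k) + 33836 = (-182 - 3734) + 33836 = -3916 + 33836 = 29920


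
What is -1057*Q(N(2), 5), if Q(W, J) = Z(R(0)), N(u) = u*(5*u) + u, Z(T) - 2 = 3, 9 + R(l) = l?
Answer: -5285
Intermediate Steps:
R(l) = -9 + l
Z(T) = 5 (Z(T) = 2 + 3 = 5)
N(u) = u + 5*u² (N(u) = 5*u² + u = u + 5*u²)
Q(W, J) = 5
-1057*Q(N(2), 5) = -1057*5 = -5285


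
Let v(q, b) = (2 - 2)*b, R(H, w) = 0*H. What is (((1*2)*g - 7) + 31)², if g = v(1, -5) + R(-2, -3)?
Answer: 576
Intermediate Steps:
R(H, w) = 0
v(q, b) = 0 (v(q, b) = 0*b = 0)
g = 0 (g = 0 + 0 = 0)
(((1*2)*g - 7) + 31)² = (((1*2)*0 - 7) + 31)² = ((2*0 - 7) + 31)² = ((0 - 7) + 31)² = (-7 + 31)² = 24² = 576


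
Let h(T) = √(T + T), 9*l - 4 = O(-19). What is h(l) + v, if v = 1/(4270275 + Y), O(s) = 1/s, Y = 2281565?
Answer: 1/6551840 + 5*√114/57 ≈ 0.93659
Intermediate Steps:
l = 25/57 (l = 4/9 + (⅑)/(-19) = 4/9 + (⅑)*(-1/19) = 4/9 - 1/171 = 25/57 ≈ 0.43860)
h(T) = √2*√T (h(T) = √(2*T) = √2*√T)
v = 1/6551840 (v = 1/(4270275 + 2281565) = 1/6551840 ≈ 1.5263e-7)
h(l) + v = √2*√(25/57) + 1/6551840 = √2*(5*√57/57) + 1/6551840 = 5*√114/57 + 1/6551840 = 1/6551840 + 5*√114/57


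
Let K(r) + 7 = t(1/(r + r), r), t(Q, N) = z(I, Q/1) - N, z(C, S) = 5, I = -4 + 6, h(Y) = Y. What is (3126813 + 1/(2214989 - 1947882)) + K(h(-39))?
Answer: 835203522951/267107 ≈ 3.1268e+6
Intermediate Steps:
I = 2
t(Q, N) = 5 - N
K(r) = -2 - r (K(r) = -7 + (5 - r) = -2 - r)
(3126813 + 1/(2214989 - 1947882)) + K(h(-39)) = (3126813 + 1/(2214989 - 1947882)) + (-2 - 1*(-39)) = (3126813 + 1/267107) + (-2 + 39) = (3126813 + 1/267107) + 37 = 835193639992/267107 + 37 = 835203522951/267107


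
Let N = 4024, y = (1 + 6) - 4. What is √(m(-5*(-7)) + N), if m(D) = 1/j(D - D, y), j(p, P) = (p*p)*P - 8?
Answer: √64382/4 ≈ 63.434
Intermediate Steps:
y = 3 (y = 7 - 4 = 3)
j(p, P) = -8 + P*p² (j(p, P) = p²*P - 8 = P*p² - 8 = -8 + P*p²)
m(D) = -⅛ (m(D) = 1/(-8 + 3*(D - D)²) = 1/(-8 + 3*0²) = 1/(-8 + 3*0) = 1/(-8 + 0) = 1/(-8) = -⅛)
√(m(-5*(-7)) + N) = √(-⅛ + 4024) = √(32191/8) = √64382/4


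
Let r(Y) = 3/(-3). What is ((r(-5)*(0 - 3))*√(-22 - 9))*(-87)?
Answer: -261*I*√31 ≈ -1453.2*I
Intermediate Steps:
r(Y) = -1 (r(Y) = 3*(-⅓) = -1)
((r(-5)*(0 - 3))*√(-22 - 9))*(-87) = ((-(0 - 3))*√(-22 - 9))*(-87) = ((-1*(-3))*√(-31))*(-87) = (3*(I*√31))*(-87) = (3*I*√31)*(-87) = -261*I*√31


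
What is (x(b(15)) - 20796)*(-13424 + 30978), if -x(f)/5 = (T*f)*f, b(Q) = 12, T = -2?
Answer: -339775224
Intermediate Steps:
x(f) = 10*f² (x(f) = -5*(-2*f)*f = -(-10)*f² = 10*f²)
(x(b(15)) - 20796)*(-13424 + 30978) = (10*12² - 20796)*(-13424 + 30978) = (10*144 - 20796)*17554 = (1440 - 20796)*17554 = -19356*17554 = -339775224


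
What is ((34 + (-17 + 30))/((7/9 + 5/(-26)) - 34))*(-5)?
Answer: 54990/7819 ≈ 7.0329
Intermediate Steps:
((34 + (-17 + 30))/((7/9 + 5/(-26)) - 34))*(-5) = ((34 + 13)/((7*(⅑) + 5*(-1/26)) - 34))*(-5) = (47/((7/9 - 5/26) - 34))*(-5) = (47/(137/234 - 34))*(-5) = (47/(-7819/234))*(-5) = (47*(-234/7819))*(-5) = -10998/7819*(-5) = 54990/7819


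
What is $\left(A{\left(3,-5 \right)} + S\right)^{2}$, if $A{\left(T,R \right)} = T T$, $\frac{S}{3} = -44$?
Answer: $15129$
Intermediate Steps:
$S = -132$ ($S = 3 \left(-44\right) = -132$)
$A{\left(T,R \right)} = T^{2}$
$\left(A{\left(3,-5 \right)} + S\right)^{2} = \left(3^{2} - 132\right)^{2} = \left(9 - 132\right)^{2} = \left(-123\right)^{2} = 15129$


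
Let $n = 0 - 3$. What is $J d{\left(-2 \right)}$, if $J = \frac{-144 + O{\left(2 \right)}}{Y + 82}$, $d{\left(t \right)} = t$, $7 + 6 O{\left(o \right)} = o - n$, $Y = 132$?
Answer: $\frac{433}{321} \approx 1.3489$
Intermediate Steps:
$n = -3$ ($n = 0 - 3 = -3$)
$O{\left(o \right)} = - \frac{2}{3} + \frac{o}{6}$ ($O{\left(o \right)} = - \frac{7}{6} + \frac{o - -3}{6} = - \frac{7}{6} + \frac{o + 3}{6} = - \frac{7}{6} + \frac{3 + o}{6} = - \frac{7}{6} + \left(\frac{1}{2} + \frac{o}{6}\right) = - \frac{2}{3} + \frac{o}{6}$)
$J = - \frac{433}{642}$ ($J = \frac{-144 + \left(- \frac{2}{3} + \frac{1}{6} \cdot 2\right)}{132 + 82} = \frac{-144 + \left(- \frac{2}{3} + \frac{1}{3}\right)}{214} = \left(-144 - \frac{1}{3}\right) \frac{1}{214} = \left(- \frac{433}{3}\right) \frac{1}{214} = - \frac{433}{642} \approx -0.67445$)
$J d{\left(-2 \right)} = \left(- \frac{433}{642}\right) \left(-2\right) = \frac{433}{321}$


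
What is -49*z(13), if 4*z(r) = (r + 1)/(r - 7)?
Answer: -343/12 ≈ -28.583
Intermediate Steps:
z(r) = (1 + r)/(4*(-7 + r)) (z(r) = ((r + 1)/(r - 7))/4 = ((1 + r)/(-7 + r))/4 = (1 + r)/(4*(-7 + r)))
-49*z(13) = -49*(1 + 13)/(4*(-7 + 13)) = -49*14/(4*6) = -49*7/12 = -343/12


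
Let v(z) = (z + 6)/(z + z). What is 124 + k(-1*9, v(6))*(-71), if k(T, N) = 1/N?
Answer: 53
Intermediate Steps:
v(z) = (6 + z)/(2*z) (v(z) = (6 + z)/((2*z)) = (6 + z)*(1/(2*z)) = (6 + z)/(2*z))
124 + k(-1*9, v(6))*(-71) = 124 - 71/((1/2)*(6 + 6)/6) = 124 - 71/((1/2)*(1/6)*12) = 124 - 71/1 = 124 + 1*(-71) = 124 - 71 = 53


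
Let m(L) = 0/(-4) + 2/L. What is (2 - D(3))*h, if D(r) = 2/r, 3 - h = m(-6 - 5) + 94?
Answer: -1332/11 ≈ -121.09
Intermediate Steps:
m(L) = 2/L (m(L) = 0*(-¼) + 2/L = 0 + 2/L = 2/L)
h = -999/11 (h = 3 - (2/(-6 - 5) + 94) = 3 - (2/(-11) + 94) = 3 - (2*(-1/11) + 94) = 3 - (-2/11 + 94) = 3 - 1*1032/11 = 3 - 1032/11 = -999/11 ≈ -90.818)
(2 - D(3))*h = (2 - 2/3)*(-999/11) = (2 - 1*⅔)*(-999/11) = (2 - ⅔)*(-999/11) = (4/3)*(-999/11) = -1332/11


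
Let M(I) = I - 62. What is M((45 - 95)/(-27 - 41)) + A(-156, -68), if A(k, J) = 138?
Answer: 2609/34 ≈ 76.735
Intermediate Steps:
M(I) = -62 + I
M((45 - 95)/(-27 - 41)) + A(-156, -68) = (-62 + (45 - 95)/(-27 - 41)) + 138 = (-62 - 50/(-68)) + 138 = (-62 - 50*(-1/68)) + 138 = (-62 + 25/34) + 138 = -2083/34 + 138 = 2609/34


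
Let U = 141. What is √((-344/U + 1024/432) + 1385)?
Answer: √247804257/423 ≈ 37.215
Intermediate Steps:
√((-344/U + 1024/432) + 1385) = √((-344/141 + 1024/432) + 1385) = √((-344*1/141 + 1024*(1/432)) + 1385) = √((-344/141 + 64/27) + 1385) = √(-88/1269 + 1385) = √(1757477/1269) = √247804257/423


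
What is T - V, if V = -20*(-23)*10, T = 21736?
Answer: 17136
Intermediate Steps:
V = 4600 (V = 460*10 = 4600)
T - V = 21736 - 1*4600 = 21736 - 4600 = 17136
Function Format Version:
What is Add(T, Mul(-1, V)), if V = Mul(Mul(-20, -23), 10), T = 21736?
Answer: 17136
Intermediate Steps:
V = 4600 (V = Mul(460, 10) = 4600)
Add(T, Mul(-1, V)) = Add(21736, Mul(-1, 4600)) = Add(21736, -4600) = 17136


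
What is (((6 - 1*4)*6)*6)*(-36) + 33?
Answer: -2559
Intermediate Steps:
(((6 - 1*4)*6)*6)*(-36) + 33 = (((6 - 4)*6)*6)*(-36) + 33 = ((2*6)*6)*(-36) + 33 = (12*6)*(-36) + 33 = 72*(-36) + 33 = -2592 + 33 = -2559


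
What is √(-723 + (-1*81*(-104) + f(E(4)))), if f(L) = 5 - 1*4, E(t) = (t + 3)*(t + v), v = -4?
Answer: √7702 ≈ 87.761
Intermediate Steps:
E(t) = (-4 + t)*(3 + t) (E(t) = (t + 3)*(t - 4) = (3 + t)*(-4 + t) = (-4 + t)*(3 + t))
f(L) = 1 (f(L) = 5 - 4 = 1)
√(-723 + (-1*81*(-104) + f(E(4)))) = √(-723 + (-1*81*(-104) + 1)) = √(-723 + (-81*(-104) + 1)) = √(-723 + (8424 + 1)) = √(-723 + 8425) = √7702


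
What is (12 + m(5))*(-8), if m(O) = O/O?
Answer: -104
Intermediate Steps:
m(O) = 1
(12 + m(5))*(-8) = (12 + 1)*(-8) = 13*(-8) = -104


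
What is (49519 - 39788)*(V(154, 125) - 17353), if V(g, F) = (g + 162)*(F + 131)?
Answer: 618336933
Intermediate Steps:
V(g, F) = (131 + F)*(162 + g) (V(g, F) = (162 + g)*(131 + F) = (131 + F)*(162 + g))
(49519 - 39788)*(V(154, 125) - 17353) = (49519 - 39788)*((21222 + 131*154 + 162*125 + 125*154) - 17353) = 9731*((21222 + 20174 + 20250 + 19250) - 17353) = 9731*(80896 - 17353) = 9731*63543 = 618336933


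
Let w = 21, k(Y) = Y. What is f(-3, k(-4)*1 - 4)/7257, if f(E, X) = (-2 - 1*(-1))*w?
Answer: -7/2419 ≈ -0.0028938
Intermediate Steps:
f(E, X) = -21 (f(E, X) = (-2 - 1*(-1))*21 = (-2 + 1)*21 = -1*21 = -21)
f(-3, k(-4)*1 - 4)/7257 = -21/7257 = -21*1/7257 = -7/2419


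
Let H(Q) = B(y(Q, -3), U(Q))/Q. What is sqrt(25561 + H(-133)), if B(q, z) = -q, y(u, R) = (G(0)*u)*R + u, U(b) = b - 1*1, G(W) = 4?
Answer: 2*sqrt(6393) ≈ 159.91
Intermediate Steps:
U(b) = -1 + b (U(b) = b - 1 = -1 + b)
y(u, R) = u + 4*R*u (y(u, R) = (4*u)*R + u = 4*R*u + u = u + 4*R*u)
H(Q) = 11 (H(Q) = (-Q*(1 + 4*(-3)))/Q = (-Q*(1 - 12))/Q = (-Q*(-11))/Q = (-(-11)*Q)/Q = (11*Q)/Q = 11)
sqrt(25561 + H(-133)) = sqrt(25561 + 11) = sqrt(25572) = 2*sqrt(6393)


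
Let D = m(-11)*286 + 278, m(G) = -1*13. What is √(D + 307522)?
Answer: √304082 ≈ 551.44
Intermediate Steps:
m(G) = -13
D = -3440 (D = -13*286 + 278 = -3718 + 278 = -3440)
√(D + 307522) = √(-3440 + 307522) = √304082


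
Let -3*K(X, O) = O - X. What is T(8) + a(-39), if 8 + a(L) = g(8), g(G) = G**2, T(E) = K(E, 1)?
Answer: 175/3 ≈ 58.333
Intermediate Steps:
K(X, O) = -O/3 + X/3 (K(X, O) = -(O - X)/3 = -O/3 + X/3)
T(E) = -1/3 + E/3 (T(E) = -1/3*1 + E/3 = -1/3 + E/3)
a(L) = 56 (a(L) = -8 + 8**2 = -8 + 64 = 56)
T(8) + a(-39) = (-1/3 + (1/3)*8) + 56 = (-1/3 + 8/3) + 56 = 7/3 + 56 = 175/3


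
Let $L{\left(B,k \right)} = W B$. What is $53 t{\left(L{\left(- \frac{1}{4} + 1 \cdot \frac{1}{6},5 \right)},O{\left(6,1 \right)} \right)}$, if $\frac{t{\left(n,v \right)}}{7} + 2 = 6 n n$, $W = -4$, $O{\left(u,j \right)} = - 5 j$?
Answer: $- \frac{1484}{3} \approx -494.67$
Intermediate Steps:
$L{\left(B,k \right)} = - 4 B$
$t{\left(n,v \right)} = -14 + 42 n^{2}$ ($t{\left(n,v \right)} = -14 + 7 \cdot 6 n n = -14 + 7 \cdot 6 n^{2} = -14 + 42 n^{2}$)
$53 t{\left(L{\left(- \frac{1}{4} + 1 \cdot \frac{1}{6},5 \right)},O{\left(6,1 \right)} \right)} = 53 \left(-14 + 42 \left(- 4 \left(- \frac{1}{4} + 1 \cdot \frac{1}{6}\right)\right)^{2}\right) = 53 \left(-14 + 42 \left(- 4 \left(\left(-1\right) \frac{1}{4} + 1 \cdot \frac{1}{6}\right)\right)^{2}\right) = 53 \left(-14 + 42 \left(- 4 \left(- \frac{1}{4} + \frac{1}{6}\right)\right)^{2}\right) = 53 \left(-14 + 42 \left(\left(-4\right) \left(- \frac{1}{12}\right)\right)^{2}\right) = 53 \left(-14 + \frac{42}{9}\right) = 53 \left(-14 + 42 \cdot \frac{1}{9}\right) = 53 \left(-14 + \frac{14}{3}\right) = 53 \left(- \frac{28}{3}\right) = - \frac{1484}{3}$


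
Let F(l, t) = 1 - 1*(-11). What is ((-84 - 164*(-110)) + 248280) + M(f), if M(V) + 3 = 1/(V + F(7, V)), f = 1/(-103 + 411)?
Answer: 984263709/3697 ≈ 2.6623e+5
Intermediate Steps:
F(l, t) = 12 (F(l, t) = 1 + 11 = 12)
f = 1/308 ≈ 0.0032468
M(V) = -3 + 1/(12 + V) (M(V) = -3 + 1/(V + 12) = -3 + 1/(12 + V))
((-84 - 164*(-110)) + 248280) + M(f) = ((-84 - 164*(-110)) + 248280) + (-35 - 3*1/308)/(12 + 1/308) = ((-84 + 18040) + 248280) + (-35 - 3/308)/(3697/308) = (17956 + 248280) + (308/3697)*(-10783/308) = 266236 - 10783/3697 = 984263709/3697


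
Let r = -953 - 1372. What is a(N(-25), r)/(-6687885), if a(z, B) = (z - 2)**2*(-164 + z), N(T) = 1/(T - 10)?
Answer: 28940381/286743069375 ≈ 0.00010093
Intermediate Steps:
r = -2325
N(T) = 1/(-10 + T)
a(z, B) = (-2 + z)**2*(-164 + z)
a(N(-25), r)/(-6687885) = ((-2 + 1/(-10 - 25))**2*(-164 + 1/(-10 - 25)))/(-6687885) = ((-2 + 1/(-35))**2*(-164 + 1/(-35)))*(-1/6687885) = ((-2 - 1/35)**2*(-164 - 1/35))*(-1/6687885) = ((-71/35)**2*(-5741/35))*(-1/6687885) = ((5041/1225)*(-5741/35))*(-1/6687885) = -28940381/42875*(-1/6687885) = 28940381/286743069375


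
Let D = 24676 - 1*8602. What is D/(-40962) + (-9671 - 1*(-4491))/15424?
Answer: -19171189/26324912 ≈ -0.72825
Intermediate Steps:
D = 16074 (D = 24676 - 8602 = 16074)
D/(-40962) + (-9671 - 1*(-4491))/15424 = 16074/(-40962) + (-9671 - 1*(-4491))/15424 = 16074*(-1/40962) + (-9671 + 4491)*(1/15424) = -2679/6827 - 5180*1/15424 = -2679/6827 - 1295/3856 = -19171189/26324912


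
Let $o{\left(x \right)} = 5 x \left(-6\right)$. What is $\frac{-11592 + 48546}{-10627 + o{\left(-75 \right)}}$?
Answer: $- \frac{36954}{8377} \approx -4.4114$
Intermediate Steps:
$o{\left(x \right)} = - 30 x$
$\frac{-11592 + 48546}{-10627 + o{\left(-75 \right)}} = \frac{-11592 + 48546}{-10627 - -2250} = \frac{36954}{-10627 + 2250} = \frac{36954}{-8377} = 36954 \left(- \frac{1}{8377}\right) = - \frac{36954}{8377}$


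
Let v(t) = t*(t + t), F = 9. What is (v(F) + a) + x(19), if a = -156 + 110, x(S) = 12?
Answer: 128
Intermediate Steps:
a = -46
v(t) = 2*t**2 (v(t) = t*(2*t) = 2*t**2)
(v(F) + a) + x(19) = (2*9**2 - 46) + 12 = (2*81 - 46) + 12 = (162 - 46) + 12 = 116 + 12 = 128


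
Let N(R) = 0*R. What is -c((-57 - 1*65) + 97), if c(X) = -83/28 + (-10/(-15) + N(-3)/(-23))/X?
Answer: 6281/2100 ≈ 2.9910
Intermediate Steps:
N(R) = 0
c(X) = -83/28 + 2/(3*X) (c(X) = -83/28 + (-10/(-15) + 0/(-23))/X = -83*1/28 + (-10*(-1/15) + 0*(-1/23))/X = -83/28 + (2/3 + 0)/X = -83/28 + 2/(3*X))
-c((-57 - 1*65) + 97) = -(56 - 249*((-57 - 1*65) + 97))/(84*((-57 - 1*65) + 97)) = -(56 - 249*((-57 - 65) + 97))/(84*((-57 - 65) + 97)) = -(56 - 249*(-122 + 97))/(84*(-122 + 97)) = -(56 - 249*(-25))/(84*(-25)) = -(-1)*(56 + 6225)/(84*25) = -(-1)*6281/(84*25) = -1*(-6281/2100) = 6281/2100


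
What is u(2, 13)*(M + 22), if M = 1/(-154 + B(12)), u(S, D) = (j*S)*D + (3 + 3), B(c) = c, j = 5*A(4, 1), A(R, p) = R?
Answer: 821349/71 ≈ 11568.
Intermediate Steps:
j = 20 (j = 5*4 = 20)
u(S, D) = 6 + 20*D*S (u(S, D) = (20*S)*D + (3 + 3) = 20*D*S + 6 = 6 + 20*D*S)
M = -1/142 (M = 1/(-154 + 12) = 1/(-142) = -1/142 ≈ -0.0070423)
u(2, 13)*(M + 22) = (6 + 20*13*2)*(-1/142 + 22) = (6 + 520)*(3123/142) = 526*(3123/142) = 821349/71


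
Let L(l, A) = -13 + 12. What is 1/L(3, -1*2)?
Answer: -1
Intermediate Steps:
L(l, A) = -1
1/L(3, -1*2) = 1/(-1) = -1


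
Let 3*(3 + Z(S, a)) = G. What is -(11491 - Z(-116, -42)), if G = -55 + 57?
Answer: -34480/3 ≈ -11493.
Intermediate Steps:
G = 2
Z(S, a) = -7/3 (Z(S, a) = -3 + (⅓)*2 = -3 + ⅔ = -7/3)
-(11491 - Z(-116, -42)) = -(11491 - 1*(-7/3)) = -(11491 + 7/3) = -1*34480/3 = -34480/3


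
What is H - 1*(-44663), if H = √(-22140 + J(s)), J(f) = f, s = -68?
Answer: 44663 + 8*I*√347 ≈ 44663.0 + 149.02*I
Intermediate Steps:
H = 8*I*√347 (H = √(-22140 - 68) = √(-22208) = 8*I*√347 ≈ 149.02*I)
H - 1*(-44663) = 8*I*√347 - 1*(-44663) = 8*I*√347 + 44663 = 44663 + 8*I*√347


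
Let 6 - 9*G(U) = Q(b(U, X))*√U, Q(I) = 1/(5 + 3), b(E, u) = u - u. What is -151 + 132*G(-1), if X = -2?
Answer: -63 - 11*I/6 ≈ -63.0 - 1.8333*I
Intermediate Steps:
b(E, u) = 0
Q(I) = ⅛ (Q(I) = 1/8 = ⅛)
G(U) = ⅔ - √U/72
-151 + 132*G(-1) = -151 + 132*(⅔ - I/72) = -151 + (88 - 11*I/6) = -63 - 11*I/6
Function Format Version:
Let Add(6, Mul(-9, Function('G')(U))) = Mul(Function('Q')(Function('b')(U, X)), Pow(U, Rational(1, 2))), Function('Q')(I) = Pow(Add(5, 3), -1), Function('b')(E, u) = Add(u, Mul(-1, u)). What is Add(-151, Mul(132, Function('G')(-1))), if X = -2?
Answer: Add(-63, Mul(Rational(-11, 6), I)) ≈ Add(-63.000, Mul(-1.8333, I))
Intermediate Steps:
Function('b')(E, u) = 0
Function('Q')(I) = Rational(1, 8) (Function('Q')(I) = Pow(8, -1) = Rational(1, 8))
Function('G')(U) = Add(Rational(2, 3), Mul(Rational(-1, 72), Pow(U, Rational(1, 2)))) (Function('G')(U) = Add(Rational(2, 3), Mul(Rational(-1, 9), Mul(Rational(1, 8), Pow(U, Rational(1, 2))))) = Add(Rational(2, 3), Mul(Rational(-1, 72), Pow(U, Rational(1, 2)))))
Add(-151, Mul(132, Function('G')(-1))) = Add(-151, Mul(132, Add(Rational(2, 3), Mul(Rational(-1, 72), Pow(-1, Rational(1, 2)))))) = Add(-151, Mul(132, Add(Rational(2, 3), Mul(Rational(-1, 72), I)))) = Add(-151, Add(88, Mul(Rational(-11, 6), I))) = Add(-63, Mul(Rational(-11, 6), I))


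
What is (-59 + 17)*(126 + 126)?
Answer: -10584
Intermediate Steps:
(-59 + 17)*(126 + 126) = -42*252 = -10584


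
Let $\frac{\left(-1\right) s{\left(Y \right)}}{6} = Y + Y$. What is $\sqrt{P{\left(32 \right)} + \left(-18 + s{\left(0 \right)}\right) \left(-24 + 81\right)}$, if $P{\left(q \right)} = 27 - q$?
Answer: $i \sqrt{1031} \approx 32.109 i$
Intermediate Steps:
$s{\left(Y \right)} = - 12 Y$ ($s{\left(Y \right)} = - 6 \left(Y + Y\right) = - 6 \cdot 2 Y = - 12 Y$)
$\sqrt{P{\left(32 \right)} + \left(-18 + s{\left(0 \right)}\right) \left(-24 + 81\right)} = \sqrt{\left(27 - 32\right) + \left(-18 - 0\right) \left(-24 + 81\right)} = \sqrt{\left(27 - 32\right) + \left(-18 + 0\right) 57} = \sqrt{-5 - 1026} = \sqrt{-1031} = i \sqrt{1031}$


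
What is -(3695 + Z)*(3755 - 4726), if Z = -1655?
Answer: 1980840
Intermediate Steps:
-(3695 + Z)*(3755 - 4726) = -(3695 - 1655)*(3755 - 4726) = -2040*(-971) = -1*(-1980840) = 1980840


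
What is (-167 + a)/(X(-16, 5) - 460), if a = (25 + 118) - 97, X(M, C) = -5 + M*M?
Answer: 11/19 ≈ 0.57895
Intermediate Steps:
X(M, C) = -5 + M²
a = 46 (a = 143 - 97 = 46)
(-167 + a)/(X(-16, 5) - 460) = (-167 + 46)/((-5 + (-16)²) - 460) = -121/((-5 + 256) - 460) = -121/(251 - 460) = -121/(-209) = -121*(-1/209) = 11/19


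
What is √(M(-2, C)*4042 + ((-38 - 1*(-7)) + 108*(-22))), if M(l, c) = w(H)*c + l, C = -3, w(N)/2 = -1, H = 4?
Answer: 3*√1529 ≈ 117.31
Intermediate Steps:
w(N) = -2 (w(N) = 2*(-1) = -2)
M(l, c) = l - 2*c (M(l, c) = -2*c + l = l - 2*c)
√(M(-2, C)*4042 + ((-38 - 1*(-7)) + 108*(-22))) = √((-2 - 2*(-3))*4042 + ((-38 - 1*(-7)) + 108*(-22))) = √((-2 + 6)*4042 + ((-38 + 7) - 2376)) = √(4*4042 + (-31 - 2376)) = √(16168 - 2407) = √13761 = 3*√1529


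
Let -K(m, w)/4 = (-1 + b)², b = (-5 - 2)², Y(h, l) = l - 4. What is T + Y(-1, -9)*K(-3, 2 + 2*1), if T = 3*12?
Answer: 119844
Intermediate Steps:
Y(h, l) = -4 + l
T = 36
b = 49 (b = (-7)² = 49)
K(m, w) = -9216 (K(m, w) = -4*(-1 + 49)² = -4*48² = -4*2304 = -9216)
T + Y(-1, -9)*K(-3, 2 + 2*1) = 36 + (-4 - 9)*(-9216) = 36 - 13*(-9216) = 36 + 119808 = 119844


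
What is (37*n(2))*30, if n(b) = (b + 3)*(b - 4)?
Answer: -11100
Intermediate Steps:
n(b) = (-4 + b)*(3 + b) (n(b) = (3 + b)*(-4 + b) = (-4 + b)*(3 + b))
(37*n(2))*30 = (37*(-12 + 2**2 - 1*2))*30 = (37*(-12 + 4 - 2))*30 = (37*(-10))*30 = -370*30 = -11100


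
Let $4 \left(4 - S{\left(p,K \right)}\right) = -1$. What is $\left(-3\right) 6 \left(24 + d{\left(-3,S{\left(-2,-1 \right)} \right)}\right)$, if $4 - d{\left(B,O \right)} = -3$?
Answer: $-558$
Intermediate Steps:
$S{\left(p,K \right)} = \frac{17}{4}$ ($S{\left(p,K \right)} = 4 - - \frac{1}{4} = 4 + \frac{1}{4} = \frac{17}{4}$)
$d{\left(B,O \right)} = 7$ ($d{\left(B,O \right)} = 4 - -3 = 4 + 3 = 7$)
$\left(-3\right) 6 \left(24 + d{\left(-3,S{\left(-2,-1 \right)} \right)}\right) = \left(-3\right) 6 \left(24 + 7\right) = \left(-18\right) 31 = -558$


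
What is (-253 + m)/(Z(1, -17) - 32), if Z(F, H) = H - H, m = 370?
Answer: -117/32 ≈ -3.6563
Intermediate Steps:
Z(F, H) = 0
(-253 + m)/(Z(1, -17) - 32) = (-253 + 370)/(0 - 32) = 117/(-32) = 117*(-1/32) = -117/32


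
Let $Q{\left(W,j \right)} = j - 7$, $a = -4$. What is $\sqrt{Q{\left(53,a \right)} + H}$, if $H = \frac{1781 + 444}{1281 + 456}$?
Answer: $\frac{i \sqrt{3258226}}{579} \approx 3.1175 i$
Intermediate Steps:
$H = \frac{2225}{1737} \approx 1.2809$
$Q{\left(W,j \right)} = -7 + j$
$\sqrt{Q{\left(53,a \right)} + H} = \sqrt{\left(-7 - 4\right) + \frac{2225}{1737}} = \sqrt{-11 + \frac{2225}{1737}} = \sqrt{- \frac{16882}{1737}} = \frac{i \sqrt{3258226}}{579}$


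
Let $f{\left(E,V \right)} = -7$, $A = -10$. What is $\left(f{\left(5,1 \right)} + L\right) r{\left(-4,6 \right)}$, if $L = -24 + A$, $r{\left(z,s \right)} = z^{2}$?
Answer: $-656$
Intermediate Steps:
$L = -34$ ($L = -24 - 10 = -34$)
$\left(f{\left(5,1 \right)} + L\right) r{\left(-4,6 \right)} = \left(-7 - 34\right) \left(-4\right)^{2} = \left(-41\right) 16 = -656$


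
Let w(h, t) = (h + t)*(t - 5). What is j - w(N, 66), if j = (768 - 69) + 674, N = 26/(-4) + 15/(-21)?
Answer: -30981/14 ≈ -2212.9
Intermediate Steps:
N = -101/14 (N = 26*(-¼) + 15*(-1/21) = -13/2 - 5/7 = -101/14 ≈ -7.2143)
w(h, t) = (-5 + t)*(h + t) (w(h, t) = (h + t)*(-5 + t) = (-5 + t)*(h + t))
j = 1373 (j = 699 + 674 = 1373)
j - w(N, 66) = 1373 - (66² - 5*(-101/14) - 5*66 - 101/14*66) = 1373 - (4356 + 505/14 - 330 - 3333/7) = 1373 - 1*50203/14 = 1373 - 50203/14 = -30981/14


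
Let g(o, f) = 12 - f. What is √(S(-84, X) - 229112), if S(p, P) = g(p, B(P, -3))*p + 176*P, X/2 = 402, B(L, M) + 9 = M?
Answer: 2*I*√22406 ≈ 299.37*I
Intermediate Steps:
B(L, M) = -9 + M
X = 804 (X = 2*402 = 804)
S(p, P) = 24*p + 176*P (S(p, P) = (12 - (-9 - 3))*p + 176*P = (12 - 1*(-12))*p + 176*P = (12 + 12)*p + 176*P = 24*p + 176*P)
√(S(-84, X) - 229112) = √((24*(-84) + 176*804) - 229112) = √((-2016 + 141504) - 229112) = √(139488 - 229112) = √(-89624) = 2*I*√22406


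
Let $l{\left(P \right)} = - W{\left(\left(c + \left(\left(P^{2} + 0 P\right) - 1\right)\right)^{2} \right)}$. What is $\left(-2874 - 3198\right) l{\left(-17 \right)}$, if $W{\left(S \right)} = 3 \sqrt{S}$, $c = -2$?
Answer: $5209776$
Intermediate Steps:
$l{\left(P \right)} = - 3 \sqrt{\left(-3 + P^{2}\right)^{2}}$ ($l{\left(P \right)} = - 3 \sqrt{\left(-2 + \left(\left(P^{2} + 0 P\right) - 1\right)\right)^{2}} = - 3 \sqrt{\left(-2 + \left(\left(P^{2} + 0\right) - 1\right)\right)^{2}} = - 3 \sqrt{\left(-2 + \left(P^{2} - 1\right)\right)^{2}} = - 3 \sqrt{\left(-2 + \left(-1 + P^{2}\right)\right)^{2}} = - 3 \sqrt{\left(-3 + P^{2}\right)^{2}}$)
$\left(-2874 - 3198\right) l{\left(-17 \right)} = \left(-2874 - 3198\right) \left(- 3 \sqrt{\left(-3 + \left(-17\right)^{2}\right)^{2}}\right) = \left(-2874 - 3198\right) \left(- 3 \sqrt{\left(-3 + 289\right)^{2}}\right) = - 6072 \left(- 3 \sqrt{286^{2}}\right) = - 6072 \left(- 3 \sqrt{81796}\right) = - 6072 \left(\left(-3\right) 286\right) = \left(-6072\right) \left(-858\right) = 5209776$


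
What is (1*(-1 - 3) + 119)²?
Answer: 13225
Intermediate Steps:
(1*(-1 - 3) + 119)² = (1*(-4) + 119)² = (-4 + 119)² = 115² = 13225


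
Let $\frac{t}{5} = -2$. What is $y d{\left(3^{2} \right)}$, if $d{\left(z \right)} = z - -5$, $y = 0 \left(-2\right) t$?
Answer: $0$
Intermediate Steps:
$t = -10$ ($t = 5 \left(-2\right) = -10$)
$y = 0$ ($y = 0 \left(-2\right) \left(-10\right) = 0 \left(-10\right) = 0$)
$d{\left(z \right)} = 5 + z$ ($d{\left(z \right)} = z + 5 = 5 + z$)
$y d{\left(3^{2} \right)} = 0 \left(5 + 3^{2}\right) = 0 \left(5 + 9\right) = 0 \cdot 14 = 0$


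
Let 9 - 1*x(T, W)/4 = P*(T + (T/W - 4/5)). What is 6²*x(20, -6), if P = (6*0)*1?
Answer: 1296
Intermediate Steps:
P = 0 (P = 0*1 = 0)
x(T, W) = 36 (x(T, W) = 36 - 0*(T + (T/W - 4/5)) = 36 - 0*(T + (T/W - 4*⅕)) = 36 - 0*(T + (T/W - ⅘)) = 36 - 0*(T + (-⅘ + T/W)) = 36 - 0*(-⅘ + T + T/W) = 36 - 4*0 = 36 + 0 = 36)
6²*x(20, -6) = 6²*36 = 36*36 = 1296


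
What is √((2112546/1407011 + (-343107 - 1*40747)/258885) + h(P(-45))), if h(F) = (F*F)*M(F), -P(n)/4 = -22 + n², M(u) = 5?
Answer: 4*√295731887137261287237634958915/121418014245 ≈ 17915.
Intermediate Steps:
P(n) = 88 - 4*n² (P(n) = -4*(-22 + n²) = 88 - 4*n²)
h(F) = 5*F² (h(F) = (F*F)*5 = F²*5 = 5*F²)
√((2112546/1407011 + (-343107 - 1*40747)/258885) + h(P(-45))) = √((2112546/1407011 + (-343107 - 1*40747)/258885) + 5*(88 - 4*(-45)²)²) = √((2112546*(1/1407011) + (-343107 - 40747)*(1/258885)) + 5*(88 - 4*2025)²) = √((2112546/1407011 - 383854*1/258885) + 5*(88 - 8100)²) = √((2112546/1407011 - 383854/258885) + 5*(-8012)²) = √(6819670816/364254042735 + 5*64192144) = √(6819670816/364254042735 + 320960720) = √(116911239825956040016/364254042735) = 4*√295731887137261287237634958915/121418014245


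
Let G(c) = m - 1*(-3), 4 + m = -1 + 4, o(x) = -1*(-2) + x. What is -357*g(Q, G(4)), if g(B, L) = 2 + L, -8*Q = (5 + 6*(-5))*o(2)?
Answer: -1428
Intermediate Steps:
o(x) = 2 + x
m = -1 (m = -4 + (-1 + 4) = -4 + 3 = -1)
G(c) = 2 (G(c) = -1 - 1*(-3) = -1 + 3 = 2)
Q = 25/2 (Q = -(5 + 6*(-5))*(2 + 2)/8 = -(5 - 30)*4/8 = -(-25)*4/8 = -⅛*(-100) = 25/2 ≈ 12.500)
-357*g(Q, G(4)) = -357*(2 + 2) = -357*4 = -1428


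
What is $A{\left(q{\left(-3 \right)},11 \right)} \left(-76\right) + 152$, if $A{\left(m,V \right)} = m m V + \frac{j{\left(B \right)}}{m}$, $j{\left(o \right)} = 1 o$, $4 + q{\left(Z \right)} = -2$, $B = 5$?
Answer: $- \frac{89642}{3} \approx -29881.0$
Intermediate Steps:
$q{\left(Z \right)} = -6$ ($q{\left(Z \right)} = -4 - 2 = -6$)
$j{\left(o \right)} = o$
$A{\left(m,V \right)} = \frac{5}{m} + V m^{2}$ ($A{\left(m,V \right)} = m m V + \frac{5}{m} = m^{2} V + \frac{5}{m} = V m^{2} + \frac{5}{m} = \frac{5}{m} + V m^{2}$)
$A{\left(q{\left(-3 \right)},11 \right)} \left(-76\right) + 152 = \frac{5 + 11 \left(-6\right)^{3}}{-6} \left(-76\right) + 152 = - \frac{5 + 11 \left(-216\right)}{6} \left(-76\right) + 152 = - \frac{5 - 2376}{6} \left(-76\right) + 152 = \left(- \frac{1}{6}\right) \left(-2371\right) \left(-76\right) + 152 = \frac{2371}{6} \left(-76\right) + 152 = - \frac{90098}{3} + 152 = - \frac{89642}{3}$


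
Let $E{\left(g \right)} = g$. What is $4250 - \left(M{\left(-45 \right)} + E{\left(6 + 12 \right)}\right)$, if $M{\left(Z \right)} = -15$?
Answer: $4247$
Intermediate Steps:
$4250 - \left(M{\left(-45 \right)} + E{\left(6 + 12 \right)}\right) = 4250 - \left(-15 + \left(6 + 12\right)\right) = 4250 - \left(-15 + 18\right) = 4250 - 3 = 4247$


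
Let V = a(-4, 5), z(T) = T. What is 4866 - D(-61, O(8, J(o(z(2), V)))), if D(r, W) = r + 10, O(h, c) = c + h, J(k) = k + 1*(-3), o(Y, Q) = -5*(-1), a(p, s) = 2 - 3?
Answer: 4917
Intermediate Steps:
a(p, s) = -1
V = -1
o(Y, Q) = 5
J(k) = -3 + k (J(k) = k - 3 = -3 + k)
D(r, W) = 10 + r
4866 - D(-61, O(8, J(o(z(2), V)))) = 4866 - (10 - 61) = 4866 - 1*(-51) = 4866 + 51 = 4917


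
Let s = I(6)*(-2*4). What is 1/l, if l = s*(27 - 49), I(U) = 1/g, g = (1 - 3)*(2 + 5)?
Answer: -7/88 ≈ -0.079545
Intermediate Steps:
g = -14 (g = -2*7 = -14)
I(U) = -1/14 (I(U) = 1/(-14) = -1/14)
s = 4/7 (s = -(-1)*4/7 = -1/14*(-8) = 4/7 ≈ 0.57143)
l = -88/7 (l = 4*(27 - 49)/7 = (4/7)*(-22) = -88/7 ≈ -12.571)
1/l = 1/(-88/7) = -7/88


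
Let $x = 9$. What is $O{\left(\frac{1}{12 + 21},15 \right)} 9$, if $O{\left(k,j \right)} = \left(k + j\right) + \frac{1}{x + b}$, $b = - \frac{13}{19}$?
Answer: $\frac{236985}{1738} \approx 136.35$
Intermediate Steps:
$b = - \frac{13}{19}$ ($b = \left(-13\right) \frac{1}{19} = - \frac{13}{19} \approx -0.68421$)
$O{\left(k,j \right)} = \frac{19}{158} + j + k$ ($O{\left(k,j \right)} = \left(k + j\right) + \frac{1}{9 - \frac{13}{19}} = \left(j + k\right) + \frac{1}{\frac{158}{19}} = \left(j + k\right) + \frac{19}{158} = \frac{19}{158} + j + k$)
$O{\left(\frac{1}{12 + 21},15 \right)} 9 = \left(\frac{19}{158} + 15 + \frac{1}{12 + 21}\right) 9 = \left(\frac{19}{158} + 15 + \frac{1}{33}\right) 9 = \frac{78995}{5214} \cdot 9 = \frac{236985}{1738}$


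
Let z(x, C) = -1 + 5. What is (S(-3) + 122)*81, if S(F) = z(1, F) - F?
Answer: 10449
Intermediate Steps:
z(x, C) = 4
S(F) = 4 - F
(S(-3) + 122)*81 = ((4 - 1*(-3)) + 122)*81 = ((4 + 3) + 122)*81 = (7 + 122)*81 = 129*81 = 10449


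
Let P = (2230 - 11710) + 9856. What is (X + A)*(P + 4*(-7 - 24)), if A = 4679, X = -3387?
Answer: 325584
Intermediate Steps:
P = 376 (P = -9480 + 9856 = 376)
(X + A)*(P + 4*(-7 - 24)) = (-3387 + 4679)*(376 + 4*(-7 - 24)) = 1292*(376 + 4*(-31)) = 1292*(376 - 124) = 1292*252 = 325584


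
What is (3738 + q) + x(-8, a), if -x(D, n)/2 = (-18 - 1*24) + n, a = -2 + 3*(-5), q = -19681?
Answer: -15825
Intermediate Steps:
a = -17 (a = -2 - 15 = -17)
x(D, n) = 84 - 2*n (x(D, n) = -2*((-18 - 1*24) + n) = -2*((-18 - 24) + n) = -2*(-42 + n) = 84 - 2*n)
(3738 + q) + x(-8, a) = (3738 - 19681) + (84 - 2*(-17)) = -15943 + (84 + 34) = -15943 + 118 = -15825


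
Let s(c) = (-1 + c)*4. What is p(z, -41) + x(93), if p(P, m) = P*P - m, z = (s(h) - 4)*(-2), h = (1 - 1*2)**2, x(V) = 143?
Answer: 248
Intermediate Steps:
h = 1 (h = (1 - 2)**2 = (-1)**2 = 1)
s(c) = -4 + 4*c
z = 8 (z = ((-4 + 4*1) - 4)*(-2) = ((-4 + 4) - 4)*(-2) = (0 - 4)*(-2) = -4*(-2) = 8)
p(P, m) = P**2 - m
p(z, -41) + x(93) = (8**2 - 1*(-41)) + 143 = (64 + 41) + 143 = 105 + 143 = 248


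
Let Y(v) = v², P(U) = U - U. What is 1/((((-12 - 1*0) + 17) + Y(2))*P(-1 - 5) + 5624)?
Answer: 1/5624 ≈ 0.00017781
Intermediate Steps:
P(U) = 0
1/((((-12 - 1*0) + 17) + Y(2))*P(-1 - 5) + 5624) = 1/((((-12 - 1*0) + 17) + 2²)*0 + 5624) = 1/((((-12 + 0) + 17) + 4)*0 + 5624) = 1/(((-12 + 17) + 4)*0 + 5624) = 1/((5 + 4)*0 + 5624) = 1/(9*0 + 5624) = 1/(0 + 5624) = 1/5624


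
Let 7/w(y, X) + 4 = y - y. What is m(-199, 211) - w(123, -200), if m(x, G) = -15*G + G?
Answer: -11809/4 ≈ -2952.3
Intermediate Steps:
m(x, G) = -14*G
w(y, X) = -7/4 (w(y, X) = 7/(-4 + (y - y)) = 7/(-4 + 0) = 7/(-4) = 7*(-¼) = -7/4)
m(-199, 211) - w(123, -200) = -14*211 - 1*(-7/4) = -2954 + 7/4 = -11809/4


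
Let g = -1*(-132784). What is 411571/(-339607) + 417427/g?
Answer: 87111087525/45094375888 ≈ 1.9318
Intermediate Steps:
g = 132784
411571/(-339607) + 417427/g = 411571/(-339607) + 417427/132784 = 411571*(-1/339607) + 417427*(1/132784) = -411571/339607 + 417427/132784 = 87111087525/45094375888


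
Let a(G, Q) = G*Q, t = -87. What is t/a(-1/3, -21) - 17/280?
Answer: -3497/280 ≈ -12.489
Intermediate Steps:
t/a(-1/3, -21) - 17/280 = -87/(-1/3*(-21)) - 17/280 = -87/(-1*1/3*(-21)) - 17*1/280 = -87/((-1/3*(-21))) - 17/280 = -87/7 - 17/280 = -3497/280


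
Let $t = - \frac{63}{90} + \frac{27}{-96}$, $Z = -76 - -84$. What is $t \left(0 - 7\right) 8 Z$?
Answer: $\frac{2198}{5} \approx 439.6$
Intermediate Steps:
$Z = 8$ ($Z = -76 + 84 = 8$)
$t = - \frac{157}{160}$ ($t = \left(-63\right) \frac{1}{90} + 27 \left(- \frac{1}{96}\right) = - \frac{7}{10} - \frac{9}{32} = - \frac{157}{160} \approx -0.98125$)
$t \left(0 - 7\right) 8 Z = - \frac{157 \left(0 - 7\right) 8}{160} \cdot 8 = - \frac{157 \left(\left(-7\right) 8\right)}{160} \cdot 8 = \left(- \frac{157}{160}\right) \left(-56\right) 8 = \frac{1099}{20} \cdot 8 = \frac{2198}{5}$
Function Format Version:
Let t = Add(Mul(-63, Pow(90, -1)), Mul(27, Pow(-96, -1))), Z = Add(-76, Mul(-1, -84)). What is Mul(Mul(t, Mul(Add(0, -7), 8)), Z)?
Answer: Rational(2198, 5) ≈ 439.60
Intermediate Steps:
Z = 8 (Z = Add(-76, 84) = 8)
t = Rational(-157, 160) (t = Add(Mul(-63, Rational(1, 90)), Mul(27, Rational(-1, 96))) = Add(Rational(-7, 10), Rational(-9, 32)) = Rational(-157, 160) ≈ -0.98125)
Mul(Mul(t, Mul(Add(0, -7), 8)), Z) = Mul(Mul(Rational(-157, 160), Mul(Add(0, -7), 8)), 8) = Mul(Mul(Rational(-157, 160), Mul(-7, 8)), 8) = Mul(Mul(Rational(-157, 160), -56), 8) = Mul(Rational(1099, 20), 8) = Rational(2198, 5)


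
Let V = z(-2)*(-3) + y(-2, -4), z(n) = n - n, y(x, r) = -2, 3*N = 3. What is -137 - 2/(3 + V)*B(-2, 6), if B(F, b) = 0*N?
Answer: -137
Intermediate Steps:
N = 1 (N = (1/3)*3 = 1)
z(n) = 0
V = -2 (V = 0*(-3) - 2 = 0 - 2 = -2)
B(F, b) = 0 (B(F, b) = 0*1 = 0)
-137 - 2/(3 + V)*B(-2, 6) = -137 - 2/(3 - 2)*0 = -137 - 2/1*0 = -137 - 1*2*0 = -137 - 2*0 = -137 - 1*0 = -137 + 0 = -137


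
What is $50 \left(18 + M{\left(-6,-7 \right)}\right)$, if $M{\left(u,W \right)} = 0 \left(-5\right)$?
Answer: $900$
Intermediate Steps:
$M{\left(u,W \right)} = 0$
$50 \left(18 + M{\left(-6,-7 \right)}\right) = 50 \left(18 + 0\right) = 50 \cdot 18 = 900$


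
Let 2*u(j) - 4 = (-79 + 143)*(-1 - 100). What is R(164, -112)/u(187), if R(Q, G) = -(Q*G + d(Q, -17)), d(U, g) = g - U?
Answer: -18549/3230 ≈ -5.7427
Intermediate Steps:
u(j) = -3230 (u(j) = 2 + ((-79 + 143)*(-1 - 100))/2 = 2 + (64*(-101))/2 = 2 + (½)*(-6464) = 2 - 3232 = -3230)
R(Q, G) = 17 + Q - G*Q (R(Q, G) = -(Q*G + (-17 - Q)) = -(G*Q + (-17 - Q)) = -(-17 - Q + G*Q) = 17 + Q - G*Q)
R(164, -112)/u(187) = (17 + 164 - 1*(-112)*164)/(-3230) = (17 + 164 + 18368)*(-1/3230) = 18549*(-1/3230) = -18549/3230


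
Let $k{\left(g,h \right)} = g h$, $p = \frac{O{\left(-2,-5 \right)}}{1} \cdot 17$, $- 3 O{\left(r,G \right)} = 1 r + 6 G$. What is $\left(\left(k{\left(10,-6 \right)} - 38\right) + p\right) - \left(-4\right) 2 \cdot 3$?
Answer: $\frac{322}{3} \approx 107.33$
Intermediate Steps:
$O{\left(r,G \right)} = - 2 G - \frac{r}{3}$ ($O{\left(r,G \right)} = - \frac{1 r + 6 G}{3} = - \frac{r + 6 G}{3} = - 2 G - \frac{r}{3}$)
$p = \frac{544}{3}$ ($p = \frac{\left(-2\right) \left(-5\right) - - \frac{2}{3}}{1} \cdot 17 = \left(10 + \frac{2}{3}\right) 1 \cdot 17 = \frac{32}{3} \cdot 1 \cdot 17 = \frac{32}{3} \cdot 17 = \frac{544}{3} \approx 181.33$)
$\left(\left(k{\left(10,-6 \right)} - 38\right) + p\right) - \left(-4\right) 2 \cdot 3 = \left(\left(10 \left(-6\right) - 38\right) + \frac{544}{3}\right) - \left(-4\right) 2 \cdot 3 = \left(\left(-60 - 38\right) + \frac{544}{3}\right) - \left(-8\right) 3 = \left(-98 + \frac{544}{3}\right) - -24 = \frac{250}{3} + 24 = \frac{322}{3}$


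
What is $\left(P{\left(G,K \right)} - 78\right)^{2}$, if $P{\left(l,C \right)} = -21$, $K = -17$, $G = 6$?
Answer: $9801$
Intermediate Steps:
$\left(P{\left(G,K \right)} - 78\right)^{2} = \left(-21 - 78\right)^{2} = \left(-99\right)^{2} = 9801$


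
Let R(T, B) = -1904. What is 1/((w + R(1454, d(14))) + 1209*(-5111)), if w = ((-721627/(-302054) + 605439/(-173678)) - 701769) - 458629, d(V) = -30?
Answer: -13115033653/96284047064667553 ≈ -1.3621e-7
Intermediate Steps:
w = -15218673207008294/13115033653 (w = ((-721627*(-1/302054) + 605439*(-1/173678)) - 701769) - 458629 = ((721627/302054 - 605439/173678) - 701769) - 458629 = (-14386134400/13115033653 - 701769) - 458629 = -9203738437766557/13115033653 - 458629 = -15218673207008294/13115033653 ≈ -1.1604e+6)
1/((w + R(1454, d(14))) + 1209*(-5111)) = 1/((-15218673207008294/13115033653 - 1904) + 1209*(-5111)) = 1/(-15243644231083606/13115033653 - 6179199) = 1/(-96284047064667553/13115033653) = -13115033653/96284047064667553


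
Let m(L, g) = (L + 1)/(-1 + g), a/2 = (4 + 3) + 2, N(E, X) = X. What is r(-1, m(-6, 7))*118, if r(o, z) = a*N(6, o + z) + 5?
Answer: -3304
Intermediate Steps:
a = 18 (a = 2*((4 + 3) + 2) = 2*(7 + 2) = 2*9 = 18)
m(L, g) = (1 + L)/(-1 + g)
r(o, z) = 5 + 18*o + 18*z (r(o, z) = 18*(o + z) + 5 = (18*o + 18*z) + 5 = 5 + 18*o + 18*z)
r(-1, m(-6, 7))*118 = (5 + 18*(-1) + 18*((1 - 6)/(-1 + 7)))*118 = (5 - 18 + 18*(-5/6))*118 = (5 - 18 - 15)*118 = -28*118 = -3304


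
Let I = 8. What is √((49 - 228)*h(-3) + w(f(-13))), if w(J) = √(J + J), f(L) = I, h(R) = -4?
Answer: 12*√5 ≈ 26.833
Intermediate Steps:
f(L) = 8
w(J) = √2*√J (w(J) = √(2*J) = √2*√J)
√((49 - 228)*h(-3) + w(f(-13))) = √((49 - 228)*(-4) + √2*√8) = √(-179*(-4) + √2*(2*√2)) = √(716 + 4) = √720 = 12*√5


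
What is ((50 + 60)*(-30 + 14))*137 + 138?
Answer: -240982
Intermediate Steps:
((50 + 60)*(-30 + 14))*137 + 138 = (110*(-16))*137 + 138 = -1760*137 + 138 = -241120 + 138 = -240982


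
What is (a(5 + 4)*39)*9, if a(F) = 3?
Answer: 1053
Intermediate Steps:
(a(5 + 4)*39)*9 = (3*39)*9 = 117*9 = 1053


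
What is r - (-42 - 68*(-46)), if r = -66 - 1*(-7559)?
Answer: 4407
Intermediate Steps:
r = 7493 (r = -66 + 7559 = 7493)
r - (-42 - 68*(-46)) = 7493 - (-42 - 68*(-46)) = 7493 - (-42 + 3128) = 7493 - 1*3086 = 7493 - 3086 = 4407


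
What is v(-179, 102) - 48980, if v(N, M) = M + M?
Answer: -48776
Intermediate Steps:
v(N, M) = 2*M
v(-179, 102) - 48980 = 2*102 - 48980 = 204 - 48980 = -48776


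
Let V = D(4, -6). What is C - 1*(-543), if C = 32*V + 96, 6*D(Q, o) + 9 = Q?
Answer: 1837/3 ≈ 612.33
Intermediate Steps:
D(Q, o) = -3/2 + Q/6
V = -5/6 (V = -3/2 + (1/6)*4 = -3/2 + 2/3 = -5/6 ≈ -0.83333)
C = 208/3 (C = 32*(-5/6) + 96 = -80/3 + 96 = 208/3 ≈ 69.333)
C - 1*(-543) = 208/3 - 1*(-543) = 208/3 + 543 = 1837/3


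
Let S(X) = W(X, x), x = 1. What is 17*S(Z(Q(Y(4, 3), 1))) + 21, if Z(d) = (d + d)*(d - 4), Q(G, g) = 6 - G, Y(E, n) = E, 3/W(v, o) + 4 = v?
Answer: 67/4 ≈ 16.750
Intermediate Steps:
W(v, o) = 3/(-4 + v)
Z(d) = 2*d*(-4 + d) (Z(d) = (2*d)*(-4 + d) = 2*d*(-4 + d))
S(X) = 3/(-4 + X)
17*S(Z(Q(Y(4, 3), 1))) + 21 = 17*(3/(-4 + 2*(6 - 1*4)*(-4 + (6 - 1*4)))) + 21 = 17*(3/(-4 + 2*(6 - 4)*(-4 + (6 - 4)))) + 21 = 17*(3/(-4 + 2*2*(-4 + 2))) + 21 = 17*(3/(-4 + 2*2*(-2))) + 21 = 17*(3/(-4 - 8)) + 21 = 17*(3/(-12)) + 21 = 17*(3*(-1/12)) + 21 = 17*(-¼) + 21 = -17/4 + 21 = 67/4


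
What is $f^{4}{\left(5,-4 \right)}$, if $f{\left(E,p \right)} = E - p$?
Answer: $6561$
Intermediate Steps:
$f^{4}{\left(5,-4 \right)} = \left(5 - -4\right)^{4} = \left(5 + 4\right)^{4} = 9^{4} = 6561$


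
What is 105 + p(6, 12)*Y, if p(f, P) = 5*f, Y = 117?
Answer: 3615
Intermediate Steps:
105 + p(6, 12)*Y = 105 + (5*6)*117 = 105 + 30*117 = 105 + 3510 = 3615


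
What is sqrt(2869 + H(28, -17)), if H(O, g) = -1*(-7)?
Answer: 2*sqrt(719) ≈ 53.628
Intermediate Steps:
H(O, g) = 7
sqrt(2869 + H(28, -17)) = sqrt(2869 + 7) = sqrt(2876) = 2*sqrt(719)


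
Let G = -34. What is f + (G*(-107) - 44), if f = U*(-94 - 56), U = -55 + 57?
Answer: 3294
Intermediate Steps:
U = 2
f = -300 (f = 2*(-94 - 56) = 2*(-150) = -300)
f + (G*(-107) - 44) = -300 + (-34*(-107) - 44) = -300 + (3638 - 44) = -300 + 3594 = 3294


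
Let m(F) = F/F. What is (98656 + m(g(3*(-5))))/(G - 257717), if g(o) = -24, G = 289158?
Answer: 98657/31441 ≈ 3.1378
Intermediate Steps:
m(F) = 1
(98656 + m(g(3*(-5))))/(G - 257717) = (98656 + 1)/(289158 - 257717) = 98657/31441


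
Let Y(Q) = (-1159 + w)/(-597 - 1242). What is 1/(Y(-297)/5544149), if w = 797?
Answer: 10195690011/362 ≈ 2.8165e+7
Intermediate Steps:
Y(Q) = 362/1839 (Y(Q) = (-1159 + 797)/(-597 - 1242) = -362/(-1839) = -362*(-1/1839) = 362/1839)
1/(Y(-297)/5544149) = 1/((362/1839)/5544149) = 1/((362/1839)*(1/5544149)) = 1/(362/10195690011) = 10195690011/362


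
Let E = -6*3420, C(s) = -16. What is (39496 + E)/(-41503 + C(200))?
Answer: -18976/41519 ≈ -0.45704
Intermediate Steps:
E = -20520
(39496 + E)/(-41503 + C(200)) = (39496 - 20520)/(-41503 - 16) = 18976/(-41519) = 18976*(-1/41519) = -18976/41519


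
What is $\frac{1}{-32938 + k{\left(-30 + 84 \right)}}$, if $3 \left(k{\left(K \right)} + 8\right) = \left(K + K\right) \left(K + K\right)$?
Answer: $- \frac{1}{29058} \approx -3.4414 \cdot 10^{-5}$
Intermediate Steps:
$k{\left(K \right)} = -8 + \frac{4 K^{2}}{3}$ ($k{\left(K \right)} = -8 + \frac{\left(K + K\right) \left(K + K\right)}{3} = -8 + \frac{2 K 2 K}{3} = -8 + \frac{4 K^{2}}{3}$)
$\frac{1}{-32938 + k{\left(-30 + 84 \right)}} = \frac{1}{-32938 - \left(8 - \frac{4 \left(-30 + 84\right)^{2}}{3}\right)} = \frac{1}{-32938 - \left(8 - \frac{4 \cdot 54^{2}}{3}\right)} = \frac{1}{-32938 + \left(-8 + \frac{4}{3} \cdot 2916\right)} = \frac{1}{-32938 + \left(-8 + 3888\right)} = \frac{1}{-32938 + 3880} = \frac{1}{-29058} = - \frac{1}{29058}$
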